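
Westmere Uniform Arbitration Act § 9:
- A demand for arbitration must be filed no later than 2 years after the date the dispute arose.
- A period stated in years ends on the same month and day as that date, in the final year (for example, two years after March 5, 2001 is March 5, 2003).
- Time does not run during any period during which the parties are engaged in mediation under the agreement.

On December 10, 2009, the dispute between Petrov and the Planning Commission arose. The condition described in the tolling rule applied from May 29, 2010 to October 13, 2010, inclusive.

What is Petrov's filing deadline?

2 years after December 10, 2009 is December 10, 2011.
From May 29, 2010 through October 13, 2010 inclusive is 138 days; tolling adds 138 days: December 10, 2011 + 138 days = April 26, 2012.

April 26, 2012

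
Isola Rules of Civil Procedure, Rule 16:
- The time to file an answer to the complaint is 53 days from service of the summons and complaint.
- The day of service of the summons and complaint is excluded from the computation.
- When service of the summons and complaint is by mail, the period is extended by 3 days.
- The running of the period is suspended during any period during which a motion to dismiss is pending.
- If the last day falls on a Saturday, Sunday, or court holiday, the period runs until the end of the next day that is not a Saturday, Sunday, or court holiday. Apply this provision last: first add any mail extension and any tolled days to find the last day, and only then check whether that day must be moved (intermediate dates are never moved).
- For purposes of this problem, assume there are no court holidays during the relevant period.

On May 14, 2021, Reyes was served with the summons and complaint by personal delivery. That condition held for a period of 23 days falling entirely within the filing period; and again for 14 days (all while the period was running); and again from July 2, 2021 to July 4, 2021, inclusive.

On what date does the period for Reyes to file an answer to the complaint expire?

53 days after May 14, 2021 is July 6, 2021.
Service was not by mail, so no mail extension applies.
Tolling adds 23 days: July 6, 2021 + 23 days = July 29, 2021.
Tolling adds 14 days: July 29, 2021 + 14 days = August 12, 2021.
From July 2, 2021 through July 4, 2021 inclusive is 3 days; tolling adds 3 days: August 12, 2021 + 3 days = August 15, 2021.
August 15, 2021 is Sunday. The next qualifying day is August 16, 2021.

August 16, 2021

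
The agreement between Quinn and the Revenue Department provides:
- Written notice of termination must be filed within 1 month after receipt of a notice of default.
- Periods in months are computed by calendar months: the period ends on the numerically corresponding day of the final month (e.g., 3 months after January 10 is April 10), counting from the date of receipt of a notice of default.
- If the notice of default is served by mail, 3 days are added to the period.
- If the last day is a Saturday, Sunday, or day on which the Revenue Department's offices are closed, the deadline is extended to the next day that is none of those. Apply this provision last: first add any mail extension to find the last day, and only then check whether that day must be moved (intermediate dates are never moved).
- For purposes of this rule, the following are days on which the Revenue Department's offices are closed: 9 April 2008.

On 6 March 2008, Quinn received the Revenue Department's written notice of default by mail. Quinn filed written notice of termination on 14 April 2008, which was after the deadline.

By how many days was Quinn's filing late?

4 days

1 month after 6 March 2008 is April 6, 2008.
Service was by mail, adding 3 days: April 6, 2008 + 3 days = April 9, 2008.
April 9, 2008 is a listed holiday. The next qualifying day is April 10, 2008.
The deadline is April 10, 2008; from April 10, 2008 to April 14, 2008 is 4 days.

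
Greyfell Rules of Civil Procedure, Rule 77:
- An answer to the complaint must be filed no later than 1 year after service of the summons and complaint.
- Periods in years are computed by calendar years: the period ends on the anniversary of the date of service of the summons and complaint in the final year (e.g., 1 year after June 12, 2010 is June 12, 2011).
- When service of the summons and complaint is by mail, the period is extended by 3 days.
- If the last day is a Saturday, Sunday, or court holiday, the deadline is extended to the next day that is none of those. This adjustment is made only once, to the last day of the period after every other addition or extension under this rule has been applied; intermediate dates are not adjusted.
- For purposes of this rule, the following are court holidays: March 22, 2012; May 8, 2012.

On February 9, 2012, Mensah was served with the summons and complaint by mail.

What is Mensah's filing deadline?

February 12, 2013

1 year after February 9, 2012 is February 9, 2013.
Service was by mail, adding 3 days: February 9, 2013 + 3 days = February 12, 2013.
February 12, 2013 is a Tuesday and not a court holiday, so no extension applies.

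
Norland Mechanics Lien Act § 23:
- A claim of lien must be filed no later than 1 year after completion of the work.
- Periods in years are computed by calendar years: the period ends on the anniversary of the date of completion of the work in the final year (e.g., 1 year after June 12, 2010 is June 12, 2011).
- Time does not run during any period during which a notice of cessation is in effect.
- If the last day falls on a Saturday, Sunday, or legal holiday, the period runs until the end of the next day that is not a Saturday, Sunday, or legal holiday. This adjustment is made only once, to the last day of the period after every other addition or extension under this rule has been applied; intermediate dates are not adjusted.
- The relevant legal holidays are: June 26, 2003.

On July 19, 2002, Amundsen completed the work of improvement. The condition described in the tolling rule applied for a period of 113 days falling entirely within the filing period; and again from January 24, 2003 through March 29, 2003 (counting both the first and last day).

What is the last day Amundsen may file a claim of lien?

January 13, 2004

1 year after July 19, 2002 is July 19, 2003.
Tolling adds 113 days: July 19, 2003 + 113 days = November 9, 2003.
From January 24, 2003 through March 29, 2003 inclusive is 65 days; tolling adds 65 days: November 9, 2003 + 65 days = January 13, 2004.
January 13, 2004 is a Tuesday and not a legal holiday, so no extension applies.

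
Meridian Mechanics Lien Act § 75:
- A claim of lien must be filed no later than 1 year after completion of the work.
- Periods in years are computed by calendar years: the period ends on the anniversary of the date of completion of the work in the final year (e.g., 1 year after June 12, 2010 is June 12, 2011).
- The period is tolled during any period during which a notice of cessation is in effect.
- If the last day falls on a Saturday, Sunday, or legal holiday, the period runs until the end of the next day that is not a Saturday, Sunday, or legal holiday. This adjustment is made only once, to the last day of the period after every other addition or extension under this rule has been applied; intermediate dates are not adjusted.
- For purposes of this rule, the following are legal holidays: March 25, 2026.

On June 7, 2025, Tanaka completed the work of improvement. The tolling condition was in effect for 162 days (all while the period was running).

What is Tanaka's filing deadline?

November 16, 2026

1 year after June 7, 2025 is June 7, 2026.
Tolling adds 162 days: June 7, 2026 + 162 days = November 16, 2026.
November 16, 2026 is a Monday and not a legal holiday, so no extension applies.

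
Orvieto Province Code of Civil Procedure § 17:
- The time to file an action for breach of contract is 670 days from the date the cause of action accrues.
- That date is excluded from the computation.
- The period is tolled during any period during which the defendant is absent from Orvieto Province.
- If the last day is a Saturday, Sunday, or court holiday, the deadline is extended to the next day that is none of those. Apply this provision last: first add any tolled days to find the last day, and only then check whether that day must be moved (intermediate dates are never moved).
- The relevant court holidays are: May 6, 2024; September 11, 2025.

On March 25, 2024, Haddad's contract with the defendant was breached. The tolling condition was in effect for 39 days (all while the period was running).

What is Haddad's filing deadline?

March 4, 2026

670 days after March 25, 2024 is January 24, 2026.
Tolling adds 39 days: January 24, 2026 + 39 days = March 4, 2026.
March 4, 2026 is a Wednesday and not a court holiday, so no extension applies.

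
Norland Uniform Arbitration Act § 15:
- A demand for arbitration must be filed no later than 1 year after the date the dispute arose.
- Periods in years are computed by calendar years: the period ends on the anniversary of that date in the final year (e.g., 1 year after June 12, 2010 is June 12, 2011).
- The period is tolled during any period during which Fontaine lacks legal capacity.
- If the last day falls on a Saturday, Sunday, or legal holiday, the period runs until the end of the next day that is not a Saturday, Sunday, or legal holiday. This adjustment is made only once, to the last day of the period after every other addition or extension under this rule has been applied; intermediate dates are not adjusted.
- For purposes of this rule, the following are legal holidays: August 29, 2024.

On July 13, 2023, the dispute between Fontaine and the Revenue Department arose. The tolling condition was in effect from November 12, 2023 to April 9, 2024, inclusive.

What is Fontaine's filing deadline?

December 10, 2024

1 year after July 13, 2023 is July 13, 2024.
From November 12, 2023 through April 9, 2024 inclusive is 150 days; tolling adds 150 days: July 13, 2024 + 150 days = December 10, 2024.
December 10, 2024 is a Tuesday and not a legal holiday, so no extension applies.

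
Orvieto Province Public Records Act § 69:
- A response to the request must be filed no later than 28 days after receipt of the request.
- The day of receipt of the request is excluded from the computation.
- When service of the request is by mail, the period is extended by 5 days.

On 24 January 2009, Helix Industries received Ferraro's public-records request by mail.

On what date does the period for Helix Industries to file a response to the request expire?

28 days after 24 January 2009 is February 21, 2009.
Service was by mail, adding 5 days: February 21, 2009 + 5 days = February 26, 2009.

February 26, 2009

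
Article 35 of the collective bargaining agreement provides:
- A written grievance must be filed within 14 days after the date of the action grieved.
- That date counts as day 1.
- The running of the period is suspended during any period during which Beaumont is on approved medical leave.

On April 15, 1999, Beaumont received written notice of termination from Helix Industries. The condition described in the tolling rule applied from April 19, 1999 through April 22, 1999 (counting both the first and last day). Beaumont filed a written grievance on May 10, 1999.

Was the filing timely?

Counting April 15, 1999 as day 1, day 14 is April 28, 1999.
From April 19, 1999 through April 22, 1999 inclusive is 4 days; tolling adds 4 days: April 28, 1999 + 4 days = May 2, 1999.
The deadline is May 2, 1999; the filing on May 10, 1999 is after that date.

No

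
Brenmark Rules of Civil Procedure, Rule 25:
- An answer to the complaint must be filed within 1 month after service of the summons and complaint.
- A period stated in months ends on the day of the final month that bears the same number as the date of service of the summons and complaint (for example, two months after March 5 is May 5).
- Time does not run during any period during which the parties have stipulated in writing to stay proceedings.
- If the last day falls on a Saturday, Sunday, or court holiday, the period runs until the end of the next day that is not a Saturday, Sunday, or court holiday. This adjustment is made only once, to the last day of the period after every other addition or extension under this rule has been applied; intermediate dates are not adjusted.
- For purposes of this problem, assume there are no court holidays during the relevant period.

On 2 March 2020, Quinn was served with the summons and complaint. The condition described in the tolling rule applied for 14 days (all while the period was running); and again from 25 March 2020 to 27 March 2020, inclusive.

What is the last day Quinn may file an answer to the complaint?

April 20, 2020

1 month after 2 March 2020 is April 2, 2020.
Tolling adds 14 days: April 2, 2020 + 14 days = April 16, 2020.
From March 25, 2020 through March 27, 2020 inclusive is 3 days; tolling adds 3 days: April 16, 2020 + 3 days = April 19, 2020.
April 19, 2020 is Sunday. The next qualifying day is April 20, 2020.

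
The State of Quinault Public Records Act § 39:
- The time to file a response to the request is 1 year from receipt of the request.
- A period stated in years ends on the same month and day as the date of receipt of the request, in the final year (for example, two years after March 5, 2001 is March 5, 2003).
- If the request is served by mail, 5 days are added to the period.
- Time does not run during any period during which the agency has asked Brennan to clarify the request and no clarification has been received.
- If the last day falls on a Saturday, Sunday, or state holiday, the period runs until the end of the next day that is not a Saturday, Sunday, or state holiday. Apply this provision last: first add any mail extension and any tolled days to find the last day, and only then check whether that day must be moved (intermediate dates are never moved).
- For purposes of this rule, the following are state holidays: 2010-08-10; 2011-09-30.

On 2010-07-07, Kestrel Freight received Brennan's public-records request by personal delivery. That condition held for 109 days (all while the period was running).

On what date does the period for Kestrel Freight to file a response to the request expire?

October 24, 2011

1 year after 2010-07-07 is July 7, 2011.
Service was not by mail, so no mail extension applies.
Tolling adds 109 days: July 7, 2011 + 109 days = October 24, 2011.
October 24, 2011 is a Monday and not a state holiday, so no extension applies.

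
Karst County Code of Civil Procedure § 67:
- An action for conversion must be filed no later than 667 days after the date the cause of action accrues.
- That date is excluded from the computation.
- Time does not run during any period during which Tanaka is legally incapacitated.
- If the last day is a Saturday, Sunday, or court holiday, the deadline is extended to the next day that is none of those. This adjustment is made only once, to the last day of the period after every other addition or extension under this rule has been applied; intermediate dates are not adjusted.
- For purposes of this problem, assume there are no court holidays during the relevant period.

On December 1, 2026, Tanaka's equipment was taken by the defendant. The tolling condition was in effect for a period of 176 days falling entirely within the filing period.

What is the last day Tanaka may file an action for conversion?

March 23, 2029

667 days after December 1, 2026 is September 28, 2028.
Tolling adds 176 days: September 28, 2028 + 176 days = March 23, 2029.
March 23, 2029 is a Friday and not a court holiday, so no extension applies.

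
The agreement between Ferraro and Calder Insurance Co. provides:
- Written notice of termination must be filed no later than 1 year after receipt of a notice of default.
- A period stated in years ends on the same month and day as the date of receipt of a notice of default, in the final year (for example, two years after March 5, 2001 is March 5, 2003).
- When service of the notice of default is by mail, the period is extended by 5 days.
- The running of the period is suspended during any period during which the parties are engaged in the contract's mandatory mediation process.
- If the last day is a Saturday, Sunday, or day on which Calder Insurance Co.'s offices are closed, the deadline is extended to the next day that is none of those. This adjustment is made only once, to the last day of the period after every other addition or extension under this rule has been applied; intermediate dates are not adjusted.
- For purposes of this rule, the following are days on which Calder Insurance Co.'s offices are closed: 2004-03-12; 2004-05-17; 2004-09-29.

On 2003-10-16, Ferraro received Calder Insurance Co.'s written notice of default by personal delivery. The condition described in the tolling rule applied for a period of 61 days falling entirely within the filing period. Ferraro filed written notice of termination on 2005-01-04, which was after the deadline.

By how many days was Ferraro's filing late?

1 year after 2003-10-16 is October 16, 2004.
Service was not by mail, so no mail extension applies.
Tolling adds 61 days: October 16, 2004 + 61 days = December 16, 2004.
December 16, 2004 is a Thursday and not a day on which Calder Insurance Co.'s offices are closed, so no extension applies.
The deadline is December 16, 2004; from December 16, 2004 to January 4, 2005 is 19 days.

19 days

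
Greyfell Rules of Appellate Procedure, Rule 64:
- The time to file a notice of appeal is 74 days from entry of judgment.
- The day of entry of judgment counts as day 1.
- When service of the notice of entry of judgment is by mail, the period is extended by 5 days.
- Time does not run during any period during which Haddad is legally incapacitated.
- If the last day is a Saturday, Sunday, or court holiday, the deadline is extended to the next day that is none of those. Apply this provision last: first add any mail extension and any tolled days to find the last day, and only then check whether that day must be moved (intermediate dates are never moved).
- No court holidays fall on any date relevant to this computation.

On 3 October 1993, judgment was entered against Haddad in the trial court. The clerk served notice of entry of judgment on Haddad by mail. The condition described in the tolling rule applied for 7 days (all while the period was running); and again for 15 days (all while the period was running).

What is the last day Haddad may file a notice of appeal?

Counting 3 October 1993 as day 1, day 74 is December 15, 1993.
Service was by mail, adding 5 days: December 15, 1993 + 5 days = December 20, 1993.
Tolling adds 7 days: December 20, 1993 + 7 days = December 27, 1993.
Tolling adds 15 days: December 27, 1993 + 15 days = January 11, 1994.
January 11, 1994 is a Tuesday and not a court holiday, so no extension applies.

January 11, 1994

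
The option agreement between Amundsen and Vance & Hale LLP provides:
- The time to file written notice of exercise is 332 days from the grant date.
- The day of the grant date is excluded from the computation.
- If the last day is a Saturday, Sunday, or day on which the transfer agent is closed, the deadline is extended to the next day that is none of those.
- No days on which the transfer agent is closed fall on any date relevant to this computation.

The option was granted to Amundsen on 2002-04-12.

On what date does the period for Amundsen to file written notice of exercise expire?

332 days after 2002-04-12 is March 10, 2003.
March 10, 2003 is a Monday and not a day on which the transfer agent is closed, so no extension applies.

March 10, 2003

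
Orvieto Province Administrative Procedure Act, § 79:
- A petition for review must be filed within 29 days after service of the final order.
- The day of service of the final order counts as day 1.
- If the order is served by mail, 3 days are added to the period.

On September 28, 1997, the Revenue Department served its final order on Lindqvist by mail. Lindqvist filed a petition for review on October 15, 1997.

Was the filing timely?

Counting September 28, 1997 as day 1, day 29 is October 26, 1997.
Service was by mail, adding 3 days: October 26, 1997 + 3 days = October 29, 1997.
The deadline is October 29, 1997; the filing on October 15, 1997 is on or before that date.

Yes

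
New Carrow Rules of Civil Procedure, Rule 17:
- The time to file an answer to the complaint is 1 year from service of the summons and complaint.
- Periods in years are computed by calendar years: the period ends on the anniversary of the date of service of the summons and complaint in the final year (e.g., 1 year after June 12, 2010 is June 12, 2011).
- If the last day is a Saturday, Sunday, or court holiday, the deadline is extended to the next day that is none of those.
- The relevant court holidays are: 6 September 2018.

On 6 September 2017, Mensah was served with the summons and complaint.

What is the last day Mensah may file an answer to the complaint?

September 7, 2018

1 year after 6 September 2017 is September 6, 2018.
September 6, 2018 is a listed holiday. The next qualifying day is September 7, 2018.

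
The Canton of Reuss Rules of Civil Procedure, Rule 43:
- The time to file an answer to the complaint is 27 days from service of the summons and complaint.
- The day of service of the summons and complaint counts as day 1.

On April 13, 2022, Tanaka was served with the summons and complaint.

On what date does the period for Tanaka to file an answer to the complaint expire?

Counting April 13, 2022 as day 1, day 27 is May 9, 2022.

May 9, 2022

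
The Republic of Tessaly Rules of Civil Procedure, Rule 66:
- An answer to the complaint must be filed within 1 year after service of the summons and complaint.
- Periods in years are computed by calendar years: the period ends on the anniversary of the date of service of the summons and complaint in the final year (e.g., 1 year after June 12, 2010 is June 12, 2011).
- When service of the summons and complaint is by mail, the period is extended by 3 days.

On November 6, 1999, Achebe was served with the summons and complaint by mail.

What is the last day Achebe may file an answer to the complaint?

November 9, 2000

1 year after November 6, 1999 is November 6, 2000.
Service was by mail, adding 3 days: November 6, 2000 + 3 days = November 9, 2000.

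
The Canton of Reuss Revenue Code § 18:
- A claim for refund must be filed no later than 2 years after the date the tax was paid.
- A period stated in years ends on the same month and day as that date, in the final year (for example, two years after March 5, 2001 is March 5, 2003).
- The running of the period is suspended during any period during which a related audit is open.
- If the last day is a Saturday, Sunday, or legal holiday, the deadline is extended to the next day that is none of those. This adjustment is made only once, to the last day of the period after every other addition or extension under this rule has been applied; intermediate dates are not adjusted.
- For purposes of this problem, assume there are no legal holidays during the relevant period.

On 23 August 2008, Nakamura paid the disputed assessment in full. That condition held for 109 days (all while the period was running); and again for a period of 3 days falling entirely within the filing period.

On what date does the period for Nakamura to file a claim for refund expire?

December 13, 2010

2 years after 23 August 2008 is August 23, 2010.
Tolling adds 109 days: August 23, 2010 + 109 days = December 10, 2010.
Tolling adds 3 days: December 10, 2010 + 3 days = December 13, 2010.
December 13, 2010 is a Monday and not a legal holiday, so no extension applies.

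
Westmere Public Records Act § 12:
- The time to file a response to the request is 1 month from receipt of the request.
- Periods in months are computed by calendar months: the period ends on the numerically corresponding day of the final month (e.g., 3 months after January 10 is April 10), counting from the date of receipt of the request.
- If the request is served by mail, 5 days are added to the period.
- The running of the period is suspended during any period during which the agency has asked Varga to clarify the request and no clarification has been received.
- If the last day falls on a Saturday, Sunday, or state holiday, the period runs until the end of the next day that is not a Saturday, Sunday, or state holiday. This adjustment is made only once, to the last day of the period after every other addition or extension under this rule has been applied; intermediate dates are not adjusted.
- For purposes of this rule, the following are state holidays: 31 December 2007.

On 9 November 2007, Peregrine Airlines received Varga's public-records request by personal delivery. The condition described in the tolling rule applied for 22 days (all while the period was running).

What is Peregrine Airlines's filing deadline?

1 month after 9 November 2007 is December 9, 2007.
Service was not by mail, so no mail extension applies.
Tolling adds 22 days: December 9, 2007 + 22 days = December 31, 2007.
December 31, 2007 is a listed holiday. The next qualifying day is January 1, 2008.

January 1, 2008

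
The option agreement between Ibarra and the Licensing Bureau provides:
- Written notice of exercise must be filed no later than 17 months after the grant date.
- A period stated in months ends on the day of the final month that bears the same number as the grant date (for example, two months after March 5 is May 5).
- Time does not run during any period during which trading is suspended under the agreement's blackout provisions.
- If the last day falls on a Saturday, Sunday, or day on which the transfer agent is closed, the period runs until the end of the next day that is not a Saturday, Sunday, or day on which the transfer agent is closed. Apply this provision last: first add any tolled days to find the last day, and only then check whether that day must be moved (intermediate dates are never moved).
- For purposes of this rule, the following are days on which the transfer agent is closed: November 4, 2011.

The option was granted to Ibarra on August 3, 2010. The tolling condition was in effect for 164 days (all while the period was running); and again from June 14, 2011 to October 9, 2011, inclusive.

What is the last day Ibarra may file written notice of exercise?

October 11, 2012

17 months after August 3, 2010 is January 3, 2012.
Tolling adds 164 days: January 3, 2012 + 164 days = June 15, 2012.
From June 14, 2011 through October 9, 2011 inclusive is 118 days; tolling adds 118 days: June 15, 2012 + 118 days = October 11, 2012.
October 11, 2012 is a Thursday and not a day on which the transfer agent is closed, so no extension applies.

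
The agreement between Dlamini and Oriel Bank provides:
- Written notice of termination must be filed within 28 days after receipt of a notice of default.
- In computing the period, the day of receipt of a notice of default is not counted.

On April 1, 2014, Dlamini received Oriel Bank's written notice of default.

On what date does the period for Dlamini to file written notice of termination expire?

April 29, 2014

28 days after April 1, 2014 is April 29, 2014.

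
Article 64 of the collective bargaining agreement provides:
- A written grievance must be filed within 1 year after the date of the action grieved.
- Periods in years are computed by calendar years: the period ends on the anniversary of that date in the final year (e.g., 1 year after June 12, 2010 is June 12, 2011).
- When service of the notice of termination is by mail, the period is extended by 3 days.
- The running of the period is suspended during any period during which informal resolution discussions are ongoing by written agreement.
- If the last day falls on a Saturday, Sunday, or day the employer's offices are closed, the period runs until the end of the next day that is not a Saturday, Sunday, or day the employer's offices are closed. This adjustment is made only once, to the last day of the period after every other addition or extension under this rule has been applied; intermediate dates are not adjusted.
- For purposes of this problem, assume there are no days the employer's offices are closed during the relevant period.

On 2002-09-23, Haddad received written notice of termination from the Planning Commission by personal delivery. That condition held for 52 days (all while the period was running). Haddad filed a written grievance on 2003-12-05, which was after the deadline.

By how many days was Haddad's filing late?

21 days

1 year after 2002-09-23 is September 23, 2003.
Service was not by mail, so no mail extension applies.
Tolling adds 52 days: September 23, 2003 + 52 days = November 14, 2003.
November 14, 2003 is a Friday and not a day the employer's offices are closed, so no extension applies.
The deadline is November 14, 2003; from November 14, 2003 to December 5, 2003 is 21 days.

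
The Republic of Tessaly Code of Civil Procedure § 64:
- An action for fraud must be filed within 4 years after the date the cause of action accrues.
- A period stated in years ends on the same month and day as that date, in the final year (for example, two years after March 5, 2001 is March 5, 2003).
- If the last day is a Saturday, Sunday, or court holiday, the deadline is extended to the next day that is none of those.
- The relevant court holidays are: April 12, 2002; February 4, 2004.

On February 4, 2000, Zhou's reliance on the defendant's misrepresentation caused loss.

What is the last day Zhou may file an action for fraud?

February 5, 2004

4 years after February 4, 2000 is February 4, 2004.
February 4, 2004 is a listed holiday. The next qualifying day is February 5, 2004.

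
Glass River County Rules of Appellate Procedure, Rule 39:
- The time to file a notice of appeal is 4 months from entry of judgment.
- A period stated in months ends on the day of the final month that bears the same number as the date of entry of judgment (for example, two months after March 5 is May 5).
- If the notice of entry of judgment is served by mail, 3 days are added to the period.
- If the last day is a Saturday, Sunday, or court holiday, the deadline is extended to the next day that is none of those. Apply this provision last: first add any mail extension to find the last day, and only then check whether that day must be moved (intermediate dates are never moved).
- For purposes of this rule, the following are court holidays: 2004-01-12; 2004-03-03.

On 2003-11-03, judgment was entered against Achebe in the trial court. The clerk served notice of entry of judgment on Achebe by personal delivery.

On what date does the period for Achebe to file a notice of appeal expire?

March 4, 2004

4 months after 2003-11-03 is March 3, 2004.
Service was not by mail, so no mail extension applies.
March 3, 2004 is a listed holiday. The next qualifying day is March 4, 2004.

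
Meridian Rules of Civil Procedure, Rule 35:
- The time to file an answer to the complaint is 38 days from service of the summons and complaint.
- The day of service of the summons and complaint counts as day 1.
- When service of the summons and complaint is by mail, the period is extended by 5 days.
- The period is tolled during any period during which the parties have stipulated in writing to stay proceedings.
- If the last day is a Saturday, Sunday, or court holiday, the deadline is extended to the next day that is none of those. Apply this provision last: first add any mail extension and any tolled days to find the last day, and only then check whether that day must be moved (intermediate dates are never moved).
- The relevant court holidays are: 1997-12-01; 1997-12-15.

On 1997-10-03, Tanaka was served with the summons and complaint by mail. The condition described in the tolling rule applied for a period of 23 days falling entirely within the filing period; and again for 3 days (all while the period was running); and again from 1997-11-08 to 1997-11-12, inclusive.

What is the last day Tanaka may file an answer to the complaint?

Counting 1997-10-03 as day 1, day 38 is November 9, 1997.
Service was by mail, adding 5 days: November 9, 1997 + 5 days = November 14, 1997.
Tolling adds 23 days: November 14, 1997 + 23 days = December 7, 1997.
Tolling adds 3 days: December 7, 1997 + 3 days = December 10, 1997.
From November 8, 1997 through November 12, 1997 inclusive is 5 days; tolling adds 5 days: December 10, 1997 + 5 days = December 15, 1997.
December 15, 1997 is a listed holiday. The next qualifying day is December 16, 1997.

December 16, 1997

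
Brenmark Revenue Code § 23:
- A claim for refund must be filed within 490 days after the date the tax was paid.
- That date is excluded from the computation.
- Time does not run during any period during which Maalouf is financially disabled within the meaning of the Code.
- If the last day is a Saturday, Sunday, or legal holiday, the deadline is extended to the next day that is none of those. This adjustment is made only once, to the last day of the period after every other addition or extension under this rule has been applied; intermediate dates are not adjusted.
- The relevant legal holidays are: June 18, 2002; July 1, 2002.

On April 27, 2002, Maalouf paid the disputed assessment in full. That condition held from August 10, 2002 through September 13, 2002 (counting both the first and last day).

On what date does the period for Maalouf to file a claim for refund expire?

490 days after April 27, 2002 is August 30, 2003.
From August 10, 2002 through September 13, 2002 inclusive is 35 days; tolling adds 35 days: August 30, 2003 + 35 days = October 4, 2003.
October 4, 2003 is Saturday; October 5, 2003 is Sunday. The next qualifying day is October 6, 2003.

October 6, 2003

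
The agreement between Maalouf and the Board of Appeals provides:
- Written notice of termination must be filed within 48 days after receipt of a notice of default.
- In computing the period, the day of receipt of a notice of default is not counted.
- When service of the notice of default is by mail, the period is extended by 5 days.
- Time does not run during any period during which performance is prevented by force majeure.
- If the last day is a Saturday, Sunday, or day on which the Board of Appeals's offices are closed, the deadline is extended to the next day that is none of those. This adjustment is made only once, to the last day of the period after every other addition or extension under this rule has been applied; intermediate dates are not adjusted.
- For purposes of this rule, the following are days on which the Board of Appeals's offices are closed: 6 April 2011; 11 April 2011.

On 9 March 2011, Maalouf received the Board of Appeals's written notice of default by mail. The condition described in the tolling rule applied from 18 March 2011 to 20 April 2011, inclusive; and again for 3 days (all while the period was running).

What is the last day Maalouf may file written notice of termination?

June 7, 2011

48 days after 9 March 2011 is April 26, 2011.
Service was by mail, adding 5 days: April 26, 2011 + 5 days = May 1, 2011.
From March 18, 2011 through April 20, 2011 inclusive is 34 days; tolling adds 34 days: May 1, 2011 + 34 days = June 4, 2011.
Tolling adds 3 days: June 4, 2011 + 3 days = June 7, 2011.
June 7, 2011 is a Tuesday and not a day on which the Board of Appeals's offices are closed, so no extension applies.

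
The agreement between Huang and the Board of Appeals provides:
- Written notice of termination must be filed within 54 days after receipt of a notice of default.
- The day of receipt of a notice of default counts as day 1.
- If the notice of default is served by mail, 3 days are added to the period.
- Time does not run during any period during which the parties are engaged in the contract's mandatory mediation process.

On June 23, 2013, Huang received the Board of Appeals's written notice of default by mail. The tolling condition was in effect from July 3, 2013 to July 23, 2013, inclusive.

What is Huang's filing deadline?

Counting June 23, 2013 as day 1, day 54 is August 15, 2013.
Service was by mail, adding 3 days: August 15, 2013 + 3 days = August 18, 2013.
From July 3, 2013 through July 23, 2013 inclusive is 21 days; tolling adds 21 days: August 18, 2013 + 21 days = September 8, 2013.

September 8, 2013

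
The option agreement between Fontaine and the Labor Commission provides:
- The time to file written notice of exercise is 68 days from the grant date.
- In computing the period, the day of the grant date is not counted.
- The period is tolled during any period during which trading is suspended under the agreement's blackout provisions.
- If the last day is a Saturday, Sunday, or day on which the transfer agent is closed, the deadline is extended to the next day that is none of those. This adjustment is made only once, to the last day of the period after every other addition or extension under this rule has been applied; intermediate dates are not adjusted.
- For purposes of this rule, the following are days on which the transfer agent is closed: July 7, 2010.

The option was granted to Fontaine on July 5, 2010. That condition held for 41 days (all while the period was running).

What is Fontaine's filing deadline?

October 22, 2010

68 days after July 5, 2010 is September 11, 2010.
Tolling adds 41 days: September 11, 2010 + 41 days = October 22, 2010.
October 22, 2010 is a Friday and not a day on which the transfer agent is closed, so no extension applies.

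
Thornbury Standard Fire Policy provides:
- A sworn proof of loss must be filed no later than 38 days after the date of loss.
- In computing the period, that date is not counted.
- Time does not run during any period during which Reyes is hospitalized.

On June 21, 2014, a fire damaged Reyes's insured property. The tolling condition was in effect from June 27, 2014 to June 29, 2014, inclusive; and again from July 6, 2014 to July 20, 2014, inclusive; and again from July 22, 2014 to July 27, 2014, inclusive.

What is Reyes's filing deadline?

August 22, 2014

38 days after June 21, 2014 is July 29, 2014.
From June 27, 2014 through June 29, 2014 inclusive is 3 days; tolling adds 3 days: July 29, 2014 + 3 days = August 1, 2014.
From July 6, 2014 through July 20, 2014 inclusive is 15 days; tolling adds 15 days: August 1, 2014 + 15 days = August 16, 2014.
From July 22, 2014 through July 27, 2014 inclusive is 6 days; tolling adds 6 days: August 16, 2014 + 6 days = August 22, 2014.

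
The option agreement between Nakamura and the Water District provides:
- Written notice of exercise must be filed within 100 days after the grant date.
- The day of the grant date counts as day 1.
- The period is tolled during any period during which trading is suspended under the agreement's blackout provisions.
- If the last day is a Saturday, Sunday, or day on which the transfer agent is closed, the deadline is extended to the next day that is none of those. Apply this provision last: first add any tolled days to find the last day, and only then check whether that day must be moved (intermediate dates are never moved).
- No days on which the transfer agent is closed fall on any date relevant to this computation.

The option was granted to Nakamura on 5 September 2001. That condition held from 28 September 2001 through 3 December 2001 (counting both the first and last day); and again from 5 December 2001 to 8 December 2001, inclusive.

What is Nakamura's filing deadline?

Counting 5 September 2001 as day 1, day 100 is December 13, 2001.
From September 28, 2001 through December 3, 2001 inclusive is 67 days; tolling adds 67 days: December 13, 2001 + 67 days = February 18, 2002.
From December 5, 2001 through December 8, 2001 inclusive is 4 days; tolling adds 4 days: February 18, 2002 + 4 days = February 22, 2002.
February 22, 2002 is a Friday and not a day on which the transfer agent is closed, so no extension applies.

February 22, 2002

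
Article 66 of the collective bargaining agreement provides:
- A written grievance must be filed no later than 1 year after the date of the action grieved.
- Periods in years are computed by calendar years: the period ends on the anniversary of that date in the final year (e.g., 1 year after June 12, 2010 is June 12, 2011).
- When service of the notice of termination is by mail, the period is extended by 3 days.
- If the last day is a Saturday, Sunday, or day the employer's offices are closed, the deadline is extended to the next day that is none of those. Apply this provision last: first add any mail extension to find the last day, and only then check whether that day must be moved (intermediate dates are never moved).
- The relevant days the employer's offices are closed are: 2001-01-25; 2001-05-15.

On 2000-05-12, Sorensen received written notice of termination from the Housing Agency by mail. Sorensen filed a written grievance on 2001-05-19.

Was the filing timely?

No

1 year after 2000-05-12 is May 12, 2001.
Service was by mail, adding 3 days: May 12, 2001 + 3 days = May 15, 2001.
May 15, 2001 is a listed holiday. The next qualifying day is May 16, 2001.
The deadline is May 16, 2001; the filing on May 19, 2001 is after that date.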